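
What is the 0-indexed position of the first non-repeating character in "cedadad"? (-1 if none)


Input: cedadad
Character frequencies:
  'a': 2
  'c': 1
  'd': 3
  'e': 1
Scanning left to right for freq == 1:
  Position 0 ('c'): unique! => answer = 0

0


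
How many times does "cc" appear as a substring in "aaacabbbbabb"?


Searching for "cc" in "aaacabbbbabb"
Scanning each position:
  Position 0: "aa" => no
  Position 1: "aa" => no
  Position 2: "ac" => no
  Position 3: "ca" => no
  Position 4: "ab" => no
  Position 5: "bb" => no
  Position 6: "bb" => no
  Position 7: "bb" => no
  Position 8: "ba" => no
  Position 9: "ab" => no
  Position 10: "bb" => no
Total occurrences: 0

0


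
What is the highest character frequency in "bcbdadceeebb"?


Input: bcbdadceeebb
Character counts:
  'a': 1
  'b': 4
  'c': 2
  'd': 2
  'e': 3
Maximum frequency: 4

4


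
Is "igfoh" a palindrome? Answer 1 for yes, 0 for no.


Input: igfoh
Reversed: hofgi
  Compare pos 0 ('i') with pos 4 ('h'): MISMATCH
  Compare pos 1 ('g') with pos 3 ('o'): MISMATCH
Result: not a palindrome

0


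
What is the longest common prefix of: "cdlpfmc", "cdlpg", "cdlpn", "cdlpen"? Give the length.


Words: cdlpfmc, cdlpg, cdlpn, cdlpen
  Position 0: all 'c' => match
  Position 1: all 'd' => match
  Position 2: all 'l' => match
  Position 3: all 'p' => match
  Position 4: ('f', 'g', 'n', 'e') => mismatch, stop
LCP = "cdlp" (length 4)

4


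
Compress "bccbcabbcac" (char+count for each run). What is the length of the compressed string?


Input: bccbcabbcac
Runs:
  'b' x 1 => "b1"
  'c' x 2 => "c2"
  'b' x 1 => "b1"
  'c' x 1 => "c1"
  'a' x 1 => "a1"
  'b' x 2 => "b2"
  'c' x 1 => "c1"
  'a' x 1 => "a1"
  'c' x 1 => "c1"
Compressed: "b1c2b1c1a1b2c1a1c1"
Compressed length: 18

18


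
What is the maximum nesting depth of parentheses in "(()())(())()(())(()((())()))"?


Input: "(()())(())()(())(()((())()))"
Tracking depth:
  Position 0 '(': depth becomes 1
  Position 1 '(': depth becomes 2
  Position 2 ')': depth becomes 1
  Position 3 '(': depth becomes 2
  Position 4 ')': depth becomes 1
  Position 5 ')': depth becomes 0
  Position 6 '(': depth becomes 1
  Position 7 '(': depth becomes 2
  Position 8 ')': depth becomes 1
  Position 9 ')': depth becomes 0
  Position 10 '(': depth becomes 1
  Position 11 ')': depth becomes 0
  Position 12 '(': depth becomes 1
  Position 13 '(': depth becomes 2
  Position 14 ')': depth becomes 1
  Position 15 ')': depth becomes 0
  Position 16 '(': depth becomes 1
  Position 17 '(': depth becomes 2
  Position 18 ')': depth becomes 1
  Position 19 '(': depth becomes 2
  Position 20 '(': depth becomes 3
  Position 21 '(': depth becomes 4
  Position 22 ')': depth becomes 3
  Position 23 ')': depth becomes 2
  Position 24 '(': depth becomes 3
  Position 25 ')': depth becomes 2
  Position 26 ')': depth becomes 1
  Position 27 ')': depth becomes 0
Maximum depth reached: 4

4


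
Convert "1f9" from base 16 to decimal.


Input: "1f9" in base 16
Positional expansion:
  Digit '1' (value 1) x 16^2 = 256
  Digit 'f' (value 15) x 16^1 = 240
  Digit '9' (value 9) x 16^0 = 9
Sum = 505

505


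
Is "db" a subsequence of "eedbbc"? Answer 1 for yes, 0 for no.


Check if "db" is a subsequence of "eedbbc"
Greedy scan:
  Position 0 ('e'): no match needed
  Position 1 ('e'): no match needed
  Position 2 ('d'): matches sub[0] = 'd'
  Position 3 ('b'): matches sub[1] = 'b'
  Position 4 ('b'): no match needed
  Position 5 ('c'): no match needed
All 2 characters matched => is a subsequence

1


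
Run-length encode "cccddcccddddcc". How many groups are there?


Input: cccddcccddddcc
Scanning for consecutive runs:
  Group 1: 'c' x 3 (positions 0-2)
  Group 2: 'd' x 2 (positions 3-4)
  Group 3: 'c' x 3 (positions 5-7)
  Group 4: 'd' x 4 (positions 8-11)
  Group 5: 'c' x 2 (positions 12-13)
Total groups: 5

5


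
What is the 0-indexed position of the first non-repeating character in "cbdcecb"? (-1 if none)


Input: cbdcecb
Character frequencies:
  'b': 2
  'c': 3
  'd': 1
  'e': 1
Scanning left to right for freq == 1:
  Position 0 ('c'): freq=3, skip
  Position 1 ('b'): freq=2, skip
  Position 2 ('d'): unique! => answer = 2

2


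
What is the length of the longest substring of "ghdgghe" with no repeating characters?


Input: "ghdgghe"
Sliding window (track last position of each char):
  Position 0 ('g'): window [0,0] length 1 -- new best
  Position 1 ('h'): window [0,1] length 2 -- new best
  Position 2 ('d'): window [0,2] length 3 -- new best
  Position 3 ('g'): repeat (last at 0), move window start to 1
  Position 3 ('g'): window [1,3] length 3
  Position 4 ('g'): repeat (last at 3), move window start to 4
  Position 4 ('g'): window [4,4] length 1
  Position 5 ('h'): window [4,5] length 2
  Position 6 ('e'): window [4,6] length 3
Longest substring with no repeats: "ghd" with length 3

3


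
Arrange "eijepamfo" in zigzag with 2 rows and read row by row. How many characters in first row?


Zigzag "eijepamfo" into 2 rows:
Placing characters:
  'e' => row 0
  'i' => row 1
  'j' => row 0
  'e' => row 1
  'p' => row 0
  'a' => row 1
  'm' => row 0
  'f' => row 1
  'o' => row 0
Rows:
  Row 0: "ejpmo"
  Row 1: "ieaf"
First row length: 5

5


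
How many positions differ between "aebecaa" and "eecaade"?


Comparing "aebecaa" and "eecaade" position by position:
  Position 0: 'a' vs 'e' => DIFFER
  Position 1: 'e' vs 'e' => same
  Position 2: 'b' vs 'c' => DIFFER
  Position 3: 'e' vs 'a' => DIFFER
  Position 4: 'c' vs 'a' => DIFFER
  Position 5: 'a' vs 'd' => DIFFER
  Position 6: 'a' vs 'e' => DIFFER
Positions that differ: 6

6


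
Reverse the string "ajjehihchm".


Input: ajjehihchm
Reading characters right to left:
  Position 9: 'm'
  Position 8: 'h'
  Position 7: 'c'
  Position 6: 'h'
  Position 5: 'i'
  Position 4: 'h'
  Position 3: 'e'
  Position 2: 'j'
  Position 1: 'j'
  Position 0: 'a'
Reversed: mhchihejja

mhchihejja


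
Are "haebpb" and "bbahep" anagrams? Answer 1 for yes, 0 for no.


Strings: "haebpb", "bbahep"
Sorted first:  abbehp
Sorted second: abbehp
Sorted forms match => anagrams

1


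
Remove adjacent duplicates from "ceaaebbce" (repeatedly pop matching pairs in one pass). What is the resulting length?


Input: ceaaebbce
Stack-based adjacent duplicate removal:
  Read 'c': push. Stack: c
  Read 'e': push. Stack: ce
  Read 'a': push. Stack: cea
  Read 'a': matches stack top 'a' => pop. Stack: ce
  Read 'e': matches stack top 'e' => pop. Stack: c
  Read 'b': push. Stack: cb
  Read 'b': matches stack top 'b' => pop. Stack: c
  Read 'c': matches stack top 'c' => pop. Stack: (empty)
  Read 'e': push. Stack: e
Final stack: "e" (length 1)

1


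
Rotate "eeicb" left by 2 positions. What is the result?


Input: "eeicb", rotate left by 2
First 2 characters: "ee"
Remaining characters: "icb"
Concatenate remaining + first: "icb" + "ee" = "icbee"

icbee


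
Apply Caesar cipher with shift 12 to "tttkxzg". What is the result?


Caesar cipher: shift "tttkxzg" by 12
  't' (pos 19) + 12 = pos 5 = 'f'
  't' (pos 19) + 12 = pos 5 = 'f'
  't' (pos 19) + 12 = pos 5 = 'f'
  'k' (pos 10) + 12 = pos 22 = 'w'
  'x' (pos 23) + 12 = pos 9 = 'j'
  'z' (pos 25) + 12 = pos 11 = 'l'
  'g' (pos 6) + 12 = pos 18 = 's'
Result: fffwjls

fffwjls


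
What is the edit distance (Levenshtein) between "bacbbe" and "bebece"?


Computing edit distance: "bacbbe" -> "bebece"
DP table:
           b    e    b    e    c    e
      0    1    2    3    4    5    6
  b   1    0    1    2    3    4    5
  a   2    1    1    2    3    4    5
  c   3    2    2    2    3    3    4
  b   4    3    3    2    3    4    4
  b   5    4    4    3    3    4    5
  e   6    5    4    4    3    4    4
Edit distance = dp[6][6] = 4

4


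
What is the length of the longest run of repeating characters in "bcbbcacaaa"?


Input: "bcbbcacaaa"
Scanning for longest run:
  Position 1 ('c'): new char, reset run to 1
  Position 2 ('b'): new char, reset run to 1
  Position 3 ('b'): continues run of 'b', length=2
  Position 4 ('c'): new char, reset run to 1
  Position 5 ('a'): new char, reset run to 1
  Position 6 ('c'): new char, reset run to 1
  Position 7 ('a'): new char, reset run to 1
  Position 8 ('a'): continues run of 'a', length=2
  Position 9 ('a'): continues run of 'a', length=3
Longest run: 'a' with length 3

3


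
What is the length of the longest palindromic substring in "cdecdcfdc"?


Input: "cdecdcfdc"
Checking substrings for palindromes:
  [3:6] "cdc" (len 3) => palindrome
Longest palindromic substring: "cdc" with length 3

3


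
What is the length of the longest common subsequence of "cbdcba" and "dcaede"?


LCS of "cbdcba" and "dcaede"
DP table:
           d    c    a    e    d    e
      0    0    0    0    0    0    0
  c   0    0    1    1    1    1    1
  b   0    0    1    1    1    1    1
  d   0    1    1    1    1    2    2
  c   0    1    2    2    2    2    2
  b   0    1    2    2    2    2    2
  a   0    1    2    3    3    3    3
LCS length = dp[6][6] = 3

3


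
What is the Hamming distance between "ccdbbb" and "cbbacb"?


Comparing "ccdbbb" and "cbbacb" position by position:
  Position 0: 'c' vs 'c' => same
  Position 1: 'c' vs 'b' => differ
  Position 2: 'd' vs 'b' => differ
  Position 3: 'b' vs 'a' => differ
  Position 4: 'b' vs 'c' => differ
  Position 5: 'b' vs 'b' => same
Total differences (Hamming distance): 4

4


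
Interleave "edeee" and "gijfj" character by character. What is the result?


Interleaving "edeee" and "gijfj":
  Position 0: 'e' from first, 'g' from second => "eg"
  Position 1: 'd' from first, 'i' from second => "di"
  Position 2: 'e' from first, 'j' from second => "ej"
  Position 3: 'e' from first, 'f' from second => "ef"
  Position 4: 'e' from first, 'j' from second => "ej"
Result: egdiejefej

egdiejefej


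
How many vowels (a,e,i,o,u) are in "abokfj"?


Input: abokfj
Checking each character:
  'a' at position 0: vowel (running total: 1)
  'b' at position 1: consonant
  'o' at position 2: vowel (running total: 2)
  'k' at position 3: consonant
  'f' at position 4: consonant
  'j' at position 5: consonant
Total vowels: 2

2


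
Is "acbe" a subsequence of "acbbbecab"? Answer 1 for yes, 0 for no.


Check if "acbe" is a subsequence of "acbbbecab"
Greedy scan:
  Position 0 ('a'): matches sub[0] = 'a'
  Position 1 ('c'): matches sub[1] = 'c'
  Position 2 ('b'): matches sub[2] = 'b'
  Position 3 ('b'): no match needed
  Position 4 ('b'): no match needed
  Position 5 ('e'): matches sub[3] = 'e'
  Position 6 ('c'): no match needed
  Position 7 ('a'): no match needed
  Position 8 ('b'): no match needed
All 4 characters matched => is a subsequence

1


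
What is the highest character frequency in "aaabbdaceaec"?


Input: aaabbdaceaec
Character counts:
  'a': 5
  'b': 2
  'c': 2
  'd': 1
  'e': 2
Maximum frequency: 5

5


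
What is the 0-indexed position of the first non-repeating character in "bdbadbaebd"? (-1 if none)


Input: bdbadbaebd
Character frequencies:
  'a': 2
  'b': 4
  'd': 3
  'e': 1
Scanning left to right for freq == 1:
  Position 0 ('b'): freq=4, skip
  Position 1 ('d'): freq=3, skip
  Position 2 ('b'): freq=4, skip
  Position 3 ('a'): freq=2, skip
  Position 4 ('d'): freq=3, skip
  Position 5 ('b'): freq=4, skip
  Position 6 ('a'): freq=2, skip
  Position 7 ('e'): unique! => answer = 7

7


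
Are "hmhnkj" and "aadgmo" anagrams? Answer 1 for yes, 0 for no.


Strings: "hmhnkj", "aadgmo"
Sorted first:  hhjkmn
Sorted second: aadgmo
Differ at position 0: 'h' vs 'a' => not anagrams

0


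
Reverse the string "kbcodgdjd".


Input: kbcodgdjd
Reading characters right to left:
  Position 8: 'd'
  Position 7: 'j'
  Position 6: 'd'
  Position 5: 'g'
  Position 4: 'd'
  Position 3: 'o'
  Position 2: 'c'
  Position 1: 'b'
  Position 0: 'k'
Reversed: djdgdocbk

djdgdocbk


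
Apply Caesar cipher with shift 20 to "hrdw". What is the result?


Caesar cipher: shift "hrdw" by 20
  'h' (pos 7) + 20 = pos 1 = 'b'
  'r' (pos 17) + 20 = pos 11 = 'l'
  'd' (pos 3) + 20 = pos 23 = 'x'
  'w' (pos 22) + 20 = pos 16 = 'q'
Result: blxq

blxq


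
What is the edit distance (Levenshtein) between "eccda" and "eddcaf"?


Computing edit distance: "eccda" -> "eddcaf"
DP table:
           e    d    d    c    a    f
      0    1    2    3    4    5    6
  e   1    0    1    2    3    4    5
  c   2    1    1    2    2    3    4
  c   3    2    2    2    2    3    4
  d   4    3    2    2    3    3    4
  a   5    4    3    3    3    3    4
Edit distance = dp[5][6] = 4

4


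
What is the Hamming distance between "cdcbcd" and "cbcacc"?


Comparing "cdcbcd" and "cbcacc" position by position:
  Position 0: 'c' vs 'c' => same
  Position 1: 'd' vs 'b' => differ
  Position 2: 'c' vs 'c' => same
  Position 3: 'b' vs 'a' => differ
  Position 4: 'c' vs 'c' => same
  Position 5: 'd' vs 'c' => differ
Total differences (Hamming distance): 3

3


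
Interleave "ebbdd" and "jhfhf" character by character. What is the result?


Interleaving "ebbdd" and "jhfhf":
  Position 0: 'e' from first, 'j' from second => "ej"
  Position 1: 'b' from first, 'h' from second => "bh"
  Position 2: 'b' from first, 'f' from second => "bf"
  Position 3: 'd' from first, 'h' from second => "dh"
  Position 4: 'd' from first, 'f' from second => "df"
Result: ejbhbfdhdf

ejbhbfdhdf


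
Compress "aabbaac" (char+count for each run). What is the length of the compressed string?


Input: aabbaac
Runs:
  'a' x 2 => "a2"
  'b' x 2 => "b2"
  'a' x 2 => "a2"
  'c' x 1 => "c1"
Compressed: "a2b2a2c1"
Compressed length: 8

8


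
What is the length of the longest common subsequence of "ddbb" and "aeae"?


LCS of "ddbb" and "aeae"
DP table:
           a    e    a    e
      0    0    0    0    0
  d   0    0    0    0    0
  d   0    0    0    0    0
  b   0    0    0    0    0
  b   0    0    0    0    0
LCS length = dp[4][4] = 0

0


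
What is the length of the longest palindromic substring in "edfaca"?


Input: "edfaca"
Checking substrings for palindromes:
  [3:6] "aca" (len 3) => palindrome
Longest palindromic substring: "aca" with length 3

3


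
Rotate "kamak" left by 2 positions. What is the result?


Input: "kamak", rotate left by 2
First 2 characters: "ka"
Remaining characters: "mak"
Concatenate remaining + first: "mak" + "ka" = "makka"

makka


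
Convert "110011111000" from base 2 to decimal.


Input: "110011111000" in base 2
Positional expansion:
  Digit '1' (value 1) x 2^11 = 2048
  Digit '1' (value 1) x 2^10 = 1024
  Digit '0' (value 0) x 2^9 = 0
  Digit '0' (value 0) x 2^8 = 0
  Digit '1' (value 1) x 2^7 = 128
  Digit '1' (value 1) x 2^6 = 64
  Digit '1' (value 1) x 2^5 = 32
  Digit '1' (value 1) x 2^4 = 16
  Digit '1' (value 1) x 2^3 = 8
  Digit '0' (value 0) x 2^2 = 0
  Digit '0' (value 0) x 2^1 = 0
  Digit '0' (value 0) x 2^0 = 0
Sum = 3320

3320


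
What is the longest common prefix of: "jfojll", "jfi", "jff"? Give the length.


Words: jfojll, jfi, jff
  Position 0: all 'j' => match
  Position 1: all 'f' => match
  Position 2: ('o', 'i', 'f') => mismatch, stop
LCP = "jf" (length 2)

2


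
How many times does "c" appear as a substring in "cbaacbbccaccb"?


Searching for "c" in "cbaacbbccaccb"
Scanning each position:
  Position 0: "c" => MATCH
  Position 1: "b" => no
  Position 2: "a" => no
  Position 3: "a" => no
  Position 4: "c" => MATCH
  Position 5: "b" => no
  Position 6: "b" => no
  Position 7: "c" => MATCH
  Position 8: "c" => MATCH
  Position 9: "a" => no
  Position 10: "c" => MATCH
  Position 11: "c" => MATCH
  Position 12: "b" => no
Total occurrences: 6

6


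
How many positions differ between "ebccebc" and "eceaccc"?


Comparing "ebccebc" and "eceaccc" position by position:
  Position 0: 'e' vs 'e' => same
  Position 1: 'b' vs 'c' => DIFFER
  Position 2: 'c' vs 'e' => DIFFER
  Position 3: 'c' vs 'a' => DIFFER
  Position 4: 'e' vs 'c' => DIFFER
  Position 5: 'b' vs 'c' => DIFFER
  Position 6: 'c' vs 'c' => same
Positions that differ: 5

5


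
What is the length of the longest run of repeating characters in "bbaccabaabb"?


Input: "bbaccabaabb"
Scanning for longest run:
  Position 1 ('b'): continues run of 'b', length=2
  Position 2 ('a'): new char, reset run to 1
  Position 3 ('c'): new char, reset run to 1
  Position 4 ('c'): continues run of 'c', length=2
  Position 5 ('a'): new char, reset run to 1
  Position 6 ('b'): new char, reset run to 1
  Position 7 ('a'): new char, reset run to 1
  Position 8 ('a'): continues run of 'a', length=2
  Position 9 ('b'): new char, reset run to 1
  Position 10 ('b'): continues run of 'b', length=2
Longest run: 'b' with length 2

2


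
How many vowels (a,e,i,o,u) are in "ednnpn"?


Input: ednnpn
Checking each character:
  'e' at position 0: vowel (running total: 1)
  'd' at position 1: consonant
  'n' at position 2: consonant
  'n' at position 3: consonant
  'p' at position 4: consonant
  'n' at position 5: consonant
Total vowels: 1

1


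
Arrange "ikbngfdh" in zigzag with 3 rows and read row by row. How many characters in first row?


Zigzag "ikbngfdh" into 3 rows:
Placing characters:
  'i' => row 0
  'k' => row 1
  'b' => row 2
  'n' => row 1
  'g' => row 0
  'f' => row 1
  'd' => row 2
  'h' => row 1
Rows:
  Row 0: "ig"
  Row 1: "knfh"
  Row 2: "bd"
First row length: 2

2


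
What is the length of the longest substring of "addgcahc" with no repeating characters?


Input: "addgcahc"
Sliding window (track last position of each char):
  Position 0 ('a'): window [0,0] length 1 -- new best
  Position 1 ('d'): window [0,1] length 2 -- new best
  Position 2 ('d'): repeat (last at 1), move window start to 2
  Position 2 ('d'): window [2,2] length 1
  Position 3 ('g'): window [2,3] length 2
  Position 4 ('c'): window [2,4] length 3 -- new best
  Position 5 ('a'): window [2,5] length 4 -- new best
  Position 6 ('h'): window [2,6] length 5 -- new best
  Position 7 ('c'): repeat (last at 4), move window start to 5
  Position 7 ('c'): window [5,7] length 3
Longest substring with no repeats: "dgcah" with length 5

5


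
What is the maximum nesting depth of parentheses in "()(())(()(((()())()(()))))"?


Input: "()(())(()(((()())()(()))))"
Tracking depth:
  Position 0 '(': depth becomes 1
  Position 1 ')': depth becomes 0
  Position 2 '(': depth becomes 1
  Position 3 '(': depth becomes 2
  Position 4 ')': depth becomes 1
  Position 5 ')': depth becomes 0
  Position 6 '(': depth becomes 1
  Position 7 '(': depth becomes 2
  Position 8 ')': depth becomes 1
  Position 9 '(': depth becomes 2
  Position 10 '(': depth becomes 3
  Position 11 '(': depth becomes 4
  Position 12 '(': depth becomes 5
  Position 13 ')': depth becomes 4
  Position 14 '(': depth becomes 5
  Position 15 ')': depth becomes 4
  Position 16 ')': depth becomes 3
  Position 17 '(': depth becomes 4
  Position 18 ')': depth becomes 3
  Position 19 '(': depth becomes 4
  Position 20 '(': depth becomes 5
  Position 21 ')': depth becomes 4
  Position 22 ')': depth becomes 3
  Position 23 ')': depth becomes 2
  Position 24 ')': depth becomes 1
  Position 25 ')': depth becomes 0
Maximum depth reached: 5

5


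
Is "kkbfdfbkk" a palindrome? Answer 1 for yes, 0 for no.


Input: kkbfdfbkk
Reversed: kkbfdfbkk
  Compare pos 0 ('k') with pos 8 ('k'): match
  Compare pos 1 ('k') with pos 7 ('k'): match
  Compare pos 2 ('b') with pos 6 ('b'): match
  Compare pos 3 ('f') with pos 5 ('f'): match
Result: palindrome

1


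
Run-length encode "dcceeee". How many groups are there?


Input: dcceeee
Scanning for consecutive runs:
  Group 1: 'd' x 1 (positions 0-0)
  Group 2: 'c' x 2 (positions 1-2)
  Group 3: 'e' x 4 (positions 3-6)
Total groups: 3

3


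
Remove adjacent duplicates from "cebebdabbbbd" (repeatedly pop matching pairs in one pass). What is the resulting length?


Input: cebebdabbbbd
Stack-based adjacent duplicate removal:
  Read 'c': push. Stack: c
  Read 'e': push. Stack: ce
  Read 'b': push. Stack: ceb
  Read 'e': push. Stack: cebe
  Read 'b': push. Stack: cebeb
  Read 'd': push. Stack: cebebd
  Read 'a': push. Stack: cebebda
  Read 'b': push. Stack: cebebdab
  Read 'b': matches stack top 'b' => pop. Stack: cebebda
  Read 'b': push. Stack: cebebdab
  Read 'b': matches stack top 'b' => pop. Stack: cebebda
  Read 'd': push. Stack: cebebdad
Final stack: "cebebdad" (length 8)

8


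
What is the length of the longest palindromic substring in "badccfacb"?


Input: "badccfacb"
Checking substrings for palindromes:
  [3:5] "cc" (len 2) => palindrome
Longest palindromic substring: "cc" with length 2

2


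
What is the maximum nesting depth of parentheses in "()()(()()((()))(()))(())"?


Input: "()()(()()((()))(()))(())"
Tracking depth:
  Position 0 '(': depth becomes 1
  Position 1 ')': depth becomes 0
  Position 2 '(': depth becomes 1
  Position 3 ')': depth becomes 0
  Position 4 '(': depth becomes 1
  Position 5 '(': depth becomes 2
  Position 6 ')': depth becomes 1
  Position 7 '(': depth becomes 2
  Position 8 ')': depth becomes 1
  Position 9 '(': depth becomes 2
  Position 10 '(': depth becomes 3
  Position 11 '(': depth becomes 4
  Position 12 ')': depth becomes 3
  Position 13 ')': depth becomes 2
  Position 14 ')': depth becomes 1
  Position 15 '(': depth becomes 2
  Position 16 '(': depth becomes 3
  Position 17 ')': depth becomes 2
  Position 18 ')': depth becomes 1
  Position 19 ')': depth becomes 0
  Position 20 '(': depth becomes 1
  Position 21 '(': depth becomes 2
  Position 22 ')': depth becomes 1
  Position 23 ')': depth becomes 0
Maximum depth reached: 4

4


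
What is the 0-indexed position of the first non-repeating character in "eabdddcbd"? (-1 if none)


Input: eabdddcbd
Character frequencies:
  'a': 1
  'b': 2
  'c': 1
  'd': 4
  'e': 1
Scanning left to right for freq == 1:
  Position 0 ('e'): unique! => answer = 0

0


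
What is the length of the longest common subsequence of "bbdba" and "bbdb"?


LCS of "bbdba" and "bbdb"
DP table:
           b    b    d    b
      0    0    0    0    0
  b   0    1    1    1    1
  b   0    1    2    2    2
  d   0    1    2    3    3
  b   0    1    2    3    4
  a   0    1    2    3    4
LCS length = dp[5][4] = 4

4


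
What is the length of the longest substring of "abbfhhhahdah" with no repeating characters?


Input: "abbfhhhahdah"
Sliding window (track last position of each char):
  Position 0 ('a'): window [0,0] length 1 -- new best
  Position 1 ('b'): window [0,1] length 2 -- new best
  Position 2 ('b'): repeat (last at 1), move window start to 2
  Position 2 ('b'): window [2,2] length 1
  Position 3 ('f'): window [2,3] length 2
  Position 4 ('h'): window [2,4] length 3 -- new best
  Position 5 ('h'): repeat (last at 4), move window start to 5
  Position 5 ('h'): window [5,5] length 1
  Position 6 ('h'): repeat (last at 5), move window start to 6
  Position 6 ('h'): window [6,6] length 1
  Position 7 ('a'): window [6,7] length 2
  Position 8 ('h'): repeat (last at 6), move window start to 7
  Position 8 ('h'): window [7,8] length 2
  Position 9 ('d'): window [7,9] length 3
  Position 10 ('a'): repeat (last at 7), move window start to 8
  Position 10 ('a'): window [8,10] length 3
  Position 11 ('h'): repeat (last at 8), move window start to 9
  Position 11 ('h'): window [9,11] length 3
Longest substring with no repeats: "bfh" with length 3

3


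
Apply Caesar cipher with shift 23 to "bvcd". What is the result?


Caesar cipher: shift "bvcd" by 23
  'b' (pos 1) + 23 = pos 24 = 'y'
  'v' (pos 21) + 23 = pos 18 = 's'
  'c' (pos 2) + 23 = pos 25 = 'z'
  'd' (pos 3) + 23 = pos 0 = 'a'
Result: ysza

ysza


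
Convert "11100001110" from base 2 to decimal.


Input: "11100001110" in base 2
Positional expansion:
  Digit '1' (value 1) x 2^10 = 1024
  Digit '1' (value 1) x 2^9 = 512
  Digit '1' (value 1) x 2^8 = 256
  Digit '0' (value 0) x 2^7 = 0
  Digit '0' (value 0) x 2^6 = 0
  Digit '0' (value 0) x 2^5 = 0
  Digit '0' (value 0) x 2^4 = 0
  Digit '1' (value 1) x 2^3 = 8
  Digit '1' (value 1) x 2^2 = 4
  Digit '1' (value 1) x 2^1 = 2
  Digit '0' (value 0) x 2^0 = 0
Sum = 1806

1806


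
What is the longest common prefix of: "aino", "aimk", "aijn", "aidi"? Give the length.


Words: aino, aimk, aijn, aidi
  Position 0: all 'a' => match
  Position 1: all 'i' => match
  Position 2: ('n', 'm', 'j', 'd') => mismatch, stop
LCP = "ai" (length 2)

2


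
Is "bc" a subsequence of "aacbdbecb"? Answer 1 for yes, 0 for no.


Check if "bc" is a subsequence of "aacbdbecb"
Greedy scan:
  Position 0 ('a'): no match needed
  Position 1 ('a'): no match needed
  Position 2 ('c'): no match needed
  Position 3 ('b'): matches sub[0] = 'b'
  Position 4 ('d'): no match needed
  Position 5 ('b'): no match needed
  Position 6 ('e'): no match needed
  Position 7 ('c'): matches sub[1] = 'c'
  Position 8 ('b'): no match needed
All 2 characters matched => is a subsequence

1


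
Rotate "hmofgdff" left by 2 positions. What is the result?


Input: "hmofgdff", rotate left by 2
First 2 characters: "hm"
Remaining characters: "ofgdff"
Concatenate remaining + first: "ofgdff" + "hm" = "ofgdffhm"

ofgdffhm


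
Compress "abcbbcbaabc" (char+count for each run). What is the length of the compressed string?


Input: abcbbcbaabc
Runs:
  'a' x 1 => "a1"
  'b' x 1 => "b1"
  'c' x 1 => "c1"
  'b' x 2 => "b2"
  'c' x 1 => "c1"
  'b' x 1 => "b1"
  'a' x 2 => "a2"
  'b' x 1 => "b1"
  'c' x 1 => "c1"
Compressed: "a1b1c1b2c1b1a2b1c1"
Compressed length: 18

18


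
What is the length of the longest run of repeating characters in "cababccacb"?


Input: "cababccacb"
Scanning for longest run:
  Position 1 ('a'): new char, reset run to 1
  Position 2 ('b'): new char, reset run to 1
  Position 3 ('a'): new char, reset run to 1
  Position 4 ('b'): new char, reset run to 1
  Position 5 ('c'): new char, reset run to 1
  Position 6 ('c'): continues run of 'c', length=2
  Position 7 ('a'): new char, reset run to 1
  Position 8 ('c'): new char, reset run to 1
  Position 9 ('b'): new char, reset run to 1
Longest run: 'c' with length 2

2


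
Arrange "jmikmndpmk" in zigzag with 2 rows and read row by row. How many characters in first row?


Zigzag "jmikmndpmk" into 2 rows:
Placing characters:
  'j' => row 0
  'm' => row 1
  'i' => row 0
  'k' => row 1
  'm' => row 0
  'n' => row 1
  'd' => row 0
  'p' => row 1
  'm' => row 0
  'k' => row 1
Rows:
  Row 0: "jimdm"
  Row 1: "mknpk"
First row length: 5

5


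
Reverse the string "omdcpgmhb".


Input: omdcpgmhb
Reading characters right to left:
  Position 8: 'b'
  Position 7: 'h'
  Position 6: 'm'
  Position 5: 'g'
  Position 4: 'p'
  Position 3: 'c'
  Position 2: 'd'
  Position 1: 'm'
  Position 0: 'o'
Reversed: bhmgpcdmo

bhmgpcdmo


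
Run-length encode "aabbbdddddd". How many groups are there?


Input: aabbbdddddd
Scanning for consecutive runs:
  Group 1: 'a' x 2 (positions 0-1)
  Group 2: 'b' x 3 (positions 2-4)
  Group 3: 'd' x 6 (positions 5-10)
Total groups: 3

3


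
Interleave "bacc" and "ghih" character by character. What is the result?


Interleaving "bacc" and "ghih":
  Position 0: 'b' from first, 'g' from second => "bg"
  Position 1: 'a' from first, 'h' from second => "ah"
  Position 2: 'c' from first, 'i' from second => "ci"
  Position 3: 'c' from first, 'h' from second => "ch"
Result: bgahcich

bgahcich


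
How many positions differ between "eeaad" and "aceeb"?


Comparing "eeaad" and "aceeb" position by position:
  Position 0: 'e' vs 'a' => DIFFER
  Position 1: 'e' vs 'c' => DIFFER
  Position 2: 'a' vs 'e' => DIFFER
  Position 3: 'a' vs 'e' => DIFFER
  Position 4: 'd' vs 'b' => DIFFER
Positions that differ: 5

5


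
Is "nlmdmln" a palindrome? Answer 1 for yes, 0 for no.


Input: nlmdmln
Reversed: nlmdmln
  Compare pos 0 ('n') with pos 6 ('n'): match
  Compare pos 1 ('l') with pos 5 ('l'): match
  Compare pos 2 ('m') with pos 4 ('m'): match
Result: palindrome

1


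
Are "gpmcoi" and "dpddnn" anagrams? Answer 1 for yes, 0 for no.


Strings: "gpmcoi", "dpddnn"
Sorted first:  cgimop
Sorted second: dddnnp
Differ at position 0: 'c' vs 'd' => not anagrams

0


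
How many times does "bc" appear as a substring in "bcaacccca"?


Searching for "bc" in "bcaacccca"
Scanning each position:
  Position 0: "bc" => MATCH
  Position 1: "ca" => no
  Position 2: "aa" => no
  Position 3: "ac" => no
  Position 4: "cc" => no
  Position 5: "cc" => no
  Position 6: "cc" => no
  Position 7: "ca" => no
Total occurrences: 1

1


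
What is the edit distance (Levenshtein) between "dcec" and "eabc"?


Computing edit distance: "dcec" -> "eabc"
DP table:
           e    a    b    c
      0    1    2    3    4
  d   1    1    2    3    4
  c   2    2    2    3    3
  e   3    2    3    3    4
  c   4    3    3    4    3
Edit distance = dp[4][4] = 3

3


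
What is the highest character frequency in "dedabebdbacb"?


Input: dedabebdbacb
Character counts:
  'a': 2
  'b': 4
  'c': 1
  'd': 3
  'e': 2
Maximum frequency: 4

4


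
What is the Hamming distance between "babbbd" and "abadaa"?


Comparing "babbbd" and "abadaa" position by position:
  Position 0: 'b' vs 'a' => differ
  Position 1: 'a' vs 'b' => differ
  Position 2: 'b' vs 'a' => differ
  Position 3: 'b' vs 'd' => differ
  Position 4: 'b' vs 'a' => differ
  Position 5: 'd' vs 'a' => differ
Total differences (Hamming distance): 6

6


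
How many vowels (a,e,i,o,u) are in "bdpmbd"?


Input: bdpmbd
Checking each character:
  'b' at position 0: consonant
  'd' at position 1: consonant
  'p' at position 2: consonant
  'm' at position 3: consonant
  'b' at position 4: consonant
  'd' at position 5: consonant
Total vowels: 0

0


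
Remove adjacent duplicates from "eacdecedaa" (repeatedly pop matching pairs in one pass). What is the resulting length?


Input: eacdecedaa
Stack-based adjacent duplicate removal:
  Read 'e': push. Stack: e
  Read 'a': push. Stack: ea
  Read 'c': push. Stack: eac
  Read 'd': push. Stack: eacd
  Read 'e': push. Stack: eacde
  Read 'c': push. Stack: eacdec
  Read 'e': push. Stack: eacdece
  Read 'd': push. Stack: eacdeced
  Read 'a': push. Stack: eacdeceda
  Read 'a': matches stack top 'a' => pop. Stack: eacdeced
Final stack: "eacdeced" (length 8)

8


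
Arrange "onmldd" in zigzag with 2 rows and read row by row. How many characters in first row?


Zigzag "onmldd" into 2 rows:
Placing characters:
  'o' => row 0
  'n' => row 1
  'm' => row 0
  'l' => row 1
  'd' => row 0
  'd' => row 1
Rows:
  Row 0: "omd"
  Row 1: "nld"
First row length: 3

3


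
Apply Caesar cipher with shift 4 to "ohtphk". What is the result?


Caesar cipher: shift "ohtphk" by 4
  'o' (pos 14) + 4 = pos 18 = 's'
  'h' (pos 7) + 4 = pos 11 = 'l'
  't' (pos 19) + 4 = pos 23 = 'x'
  'p' (pos 15) + 4 = pos 19 = 't'
  'h' (pos 7) + 4 = pos 11 = 'l'
  'k' (pos 10) + 4 = pos 14 = 'o'
Result: slxtlo

slxtlo


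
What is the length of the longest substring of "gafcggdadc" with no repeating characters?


Input: "gafcggdadc"
Sliding window (track last position of each char):
  Position 0 ('g'): window [0,0] length 1 -- new best
  Position 1 ('a'): window [0,1] length 2 -- new best
  Position 2 ('f'): window [0,2] length 3 -- new best
  Position 3 ('c'): window [0,3] length 4 -- new best
  Position 4 ('g'): repeat (last at 0), move window start to 1
  Position 4 ('g'): window [1,4] length 4
  Position 5 ('g'): repeat (last at 4), move window start to 5
  Position 5 ('g'): window [5,5] length 1
  Position 6 ('d'): window [5,6] length 2
  Position 7 ('a'): window [5,7] length 3
  Position 8 ('d'): repeat (last at 6), move window start to 7
  Position 8 ('d'): window [7,8] length 2
  Position 9 ('c'): window [7,9] length 3
Longest substring with no repeats: "gafc" with length 4

4


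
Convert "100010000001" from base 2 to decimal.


Input: "100010000001" in base 2
Positional expansion:
  Digit '1' (value 1) x 2^11 = 2048
  Digit '0' (value 0) x 2^10 = 0
  Digit '0' (value 0) x 2^9 = 0
  Digit '0' (value 0) x 2^8 = 0
  Digit '1' (value 1) x 2^7 = 128
  Digit '0' (value 0) x 2^6 = 0
  Digit '0' (value 0) x 2^5 = 0
  Digit '0' (value 0) x 2^4 = 0
  Digit '0' (value 0) x 2^3 = 0
  Digit '0' (value 0) x 2^2 = 0
  Digit '0' (value 0) x 2^1 = 0
  Digit '1' (value 1) x 2^0 = 1
Sum = 2177

2177


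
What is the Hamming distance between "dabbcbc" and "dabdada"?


Comparing "dabbcbc" and "dabdada" position by position:
  Position 0: 'd' vs 'd' => same
  Position 1: 'a' vs 'a' => same
  Position 2: 'b' vs 'b' => same
  Position 3: 'b' vs 'd' => differ
  Position 4: 'c' vs 'a' => differ
  Position 5: 'b' vs 'd' => differ
  Position 6: 'c' vs 'a' => differ
Total differences (Hamming distance): 4

4


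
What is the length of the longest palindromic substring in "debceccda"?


Input: "debceccda"
Checking substrings for palindromes:
  [3:6] "cec" (len 3) => palindrome
  [5:7] "cc" (len 2) => palindrome
Longest palindromic substring: "cec" with length 3

3


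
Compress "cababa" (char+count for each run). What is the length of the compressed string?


Input: cababa
Runs:
  'c' x 1 => "c1"
  'a' x 1 => "a1"
  'b' x 1 => "b1"
  'a' x 1 => "a1"
  'b' x 1 => "b1"
  'a' x 1 => "a1"
Compressed: "c1a1b1a1b1a1"
Compressed length: 12

12


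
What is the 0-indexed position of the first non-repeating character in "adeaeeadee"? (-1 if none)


Input: adeaeeadee
Character frequencies:
  'a': 3
  'd': 2
  'e': 5
Scanning left to right for freq == 1:
  Position 0 ('a'): freq=3, skip
  Position 1 ('d'): freq=2, skip
  Position 2 ('e'): freq=5, skip
  Position 3 ('a'): freq=3, skip
  Position 4 ('e'): freq=5, skip
  Position 5 ('e'): freq=5, skip
  Position 6 ('a'): freq=3, skip
  Position 7 ('d'): freq=2, skip
  Position 8 ('e'): freq=5, skip
  Position 9 ('e'): freq=5, skip
  No unique character found => answer = -1

-1


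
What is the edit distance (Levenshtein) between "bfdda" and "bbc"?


Computing edit distance: "bfdda" -> "bbc"
DP table:
           b    b    c
      0    1    2    3
  b   1    0    1    2
  f   2    1    1    2
  d   3    2    2    2
  d   4    3    3    3
  a   5    4    4    4
Edit distance = dp[5][3] = 4

4


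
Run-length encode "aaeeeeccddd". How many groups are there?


Input: aaeeeeccddd
Scanning for consecutive runs:
  Group 1: 'a' x 2 (positions 0-1)
  Group 2: 'e' x 4 (positions 2-5)
  Group 3: 'c' x 2 (positions 6-7)
  Group 4: 'd' x 3 (positions 8-10)
Total groups: 4

4


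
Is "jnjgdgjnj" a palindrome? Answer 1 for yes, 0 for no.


Input: jnjgdgjnj
Reversed: jnjgdgjnj
  Compare pos 0 ('j') with pos 8 ('j'): match
  Compare pos 1 ('n') with pos 7 ('n'): match
  Compare pos 2 ('j') with pos 6 ('j'): match
  Compare pos 3 ('g') with pos 5 ('g'): match
Result: palindrome

1


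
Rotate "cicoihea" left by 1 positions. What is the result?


Input: "cicoihea", rotate left by 1
First 1 characters: "c"
Remaining characters: "icoihea"
Concatenate remaining + first: "icoihea" + "c" = "icoiheac"

icoiheac


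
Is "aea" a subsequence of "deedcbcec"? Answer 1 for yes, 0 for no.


Check if "aea" is a subsequence of "deedcbcec"
Greedy scan:
  Position 0 ('d'): no match needed
  Position 1 ('e'): no match needed
  Position 2 ('e'): no match needed
  Position 3 ('d'): no match needed
  Position 4 ('c'): no match needed
  Position 5 ('b'): no match needed
  Position 6 ('c'): no match needed
  Position 7 ('e'): no match needed
  Position 8 ('c'): no match needed
Only matched 0/3 characters => not a subsequence

0


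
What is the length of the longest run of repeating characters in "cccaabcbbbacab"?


Input: "cccaabcbbbacab"
Scanning for longest run:
  Position 1 ('c'): continues run of 'c', length=2
  Position 2 ('c'): continues run of 'c', length=3
  Position 3 ('a'): new char, reset run to 1
  Position 4 ('a'): continues run of 'a', length=2
  Position 5 ('b'): new char, reset run to 1
  Position 6 ('c'): new char, reset run to 1
  Position 7 ('b'): new char, reset run to 1
  Position 8 ('b'): continues run of 'b', length=2
  Position 9 ('b'): continues run of 'b', length=3
  Position 10 ('a'): new char, reset run to 1
  Position 11 ('c'): new char, reset run to 1
  Position 12 ('a'): new char, reset run to 1
  Position 13 ('b'): new char, reset run to 1
Longest run: 'c' with length 3

3


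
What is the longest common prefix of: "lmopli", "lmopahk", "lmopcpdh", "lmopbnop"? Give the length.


Words: lmopli, lmopahk, lmopcpdh, lmopbnop
  Position 0: all 'l' => match
  Position 1: all 'm' => match
  Position 2: all 'o' => match
  Position 3: all 'p' => match
  Position 4: ('l', 'a', 'c', 'b') => mismatch, stop
LCP = "lmop" (length 4)

4


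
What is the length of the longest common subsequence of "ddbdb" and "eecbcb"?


LCS of "ddbdb" and "eecbcb"
DP table:
           e    e    c    b    c    b
      0    0    0    0    0    0    0
  d   0    0    0    0    0    0    0
  d   0    0    0    0    0    0    0
  b   0    0    0    0    1    1    1
  d   0    0    0    0    1    1    1
  b   0    0    0    0    1    1    2
LCS length = dp[5][6] = 2

2


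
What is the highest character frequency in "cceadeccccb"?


Input: cceadeccccb
Character counts:
  'a': 1
  'b': 1
  'c': 6
  'd': 1
  'e': 2
Maximum frequency: 6

6


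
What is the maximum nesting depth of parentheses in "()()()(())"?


Input: "()()()(())"
Tracking depth:
  Position 0 '(': depth becomes 1
  Position 1 ')': depth becomes 0
  Position 2 '(': depth becomes 1
  Position 3 ')': depth becomes 0
  Position 4 '(': depth becomes 1
  Position 5 ')': depth becomes 0
  Position 6 '(': depth becomes 1
  Position 7 '(': depth becomes 2
  Position 8 ')': depth becomes 1
  Position 9 ')': depth becomes 0
Maximum depth reached: 2

2


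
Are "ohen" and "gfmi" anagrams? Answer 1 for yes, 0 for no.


Strings: "ohen", "gfmi"
Sorted first:  ehno
Sorted second: fgim
Differ at position 0: 'e' vs 'f' => not anagrams

0


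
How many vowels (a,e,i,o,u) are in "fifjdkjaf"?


Input: fifjdkjaf
Checking each character:
  'f' at position 0: consonant
  'i' at position 1: vowel (running total: 1)
  'f' at position 2: consonant
  'j' at position 3: consonant
  'd' at position 4: consonant
  'k' at position 5: consonant
  'j' at position 6: consonant
  'a' at position 7: vowel (running total: 2)
  'f' at position 8: consonant
Total vowels: 2

2


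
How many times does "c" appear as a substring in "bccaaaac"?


Searching for "c" in "bccaaaac"
Scanning each position:
  Position 0: "b" => no
  Position 1: "c" => MATCH
  Position 2: "c" => MATCH
  Position 3: "a" => no
  Position 4: "a" => no
  Position 5: "a" => no
  Position 6: "a" => no
  Position 7: "c" => MATCH
Total occurrences: 3

3


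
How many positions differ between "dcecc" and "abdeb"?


Comparing "dcecc" and "abdeb" position by position:
  Position 0: 'd' vs 'a' => DIFFER
  Position 1: 'c' vs 'b' => DIFFER
  Position 2: 'e' vs 'd' => DIFFER
  Position 3: 'c' vs 'e' => DIFFER
  Position 4: 'c' vs 'b' => DIFFER
Positions that differ: 5

5


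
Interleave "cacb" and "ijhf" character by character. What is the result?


Interleaving "cacb" and "ijhf":
  Position 0: 'c' from first, 'i' from second => "ci"
  Position 1: 'a' from first, 'j' from second => "aj"
  Position 2: 'c' from first, 'h' from second => "ch"
  Position 3: 'b' from first, 'f' from second => "bf"
Result: ciajchbf

ciajchbf


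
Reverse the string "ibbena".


Input: ibbena
Reading characters right to left:
  Position 5: 'a'
  Position 4: 'n'
  Position 3: 'e'
  Position 2: 'b'
  Position 1: 'b'
  Position 0: 'i'
Reversed: anebbi

anebbi


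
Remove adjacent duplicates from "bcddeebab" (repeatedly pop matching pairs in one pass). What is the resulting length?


Input: bcddeebab
Stack-based adjacent duplicate removal:
  Read 'b': push. Stack: b
  Read 'c': push. Stack: bc
  Read 'd': push. Stack: bcd
  Read 'd': matches stack top 'd' => pop. Stack: bc
  Read 'e': push. Stack: bce
  Read 'e': matches stack top 'e' => pop. Stack: bc
  Read 'b': push. Stack: bcb
  Read 'a': push. Stack: bcba
  Read 'b': push. Stack: bcbab
Final stack: "bcbab" (length 5)

5
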